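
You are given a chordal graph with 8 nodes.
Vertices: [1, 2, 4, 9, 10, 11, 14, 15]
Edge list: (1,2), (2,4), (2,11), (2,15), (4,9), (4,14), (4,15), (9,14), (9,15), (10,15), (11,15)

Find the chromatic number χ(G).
χ(G) = 3

Clique number ω(G) = 3 (lower bound: χ ≥ ω).
The clique on [4, 9, 14] has size 3, forcing χ ≥ 3, and the coloring below uses 3 colors, so χ(G) = 3.
A valid 3-coloring: color 1: [1, 14, 15]; color 2: [4, 10, 11]; color 3: [2, 9].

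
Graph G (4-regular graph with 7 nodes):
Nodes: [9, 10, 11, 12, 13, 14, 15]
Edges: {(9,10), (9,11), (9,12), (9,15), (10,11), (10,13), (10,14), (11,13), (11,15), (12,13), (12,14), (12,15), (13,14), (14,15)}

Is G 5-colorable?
Yes, G is 5-colorable

A valid 5-coloring: color 1: [11, 14]; color 2: [13, 15]; color 3: [10, 12]; color 4: [9].
(χ(G) = 4 ≤ 5.)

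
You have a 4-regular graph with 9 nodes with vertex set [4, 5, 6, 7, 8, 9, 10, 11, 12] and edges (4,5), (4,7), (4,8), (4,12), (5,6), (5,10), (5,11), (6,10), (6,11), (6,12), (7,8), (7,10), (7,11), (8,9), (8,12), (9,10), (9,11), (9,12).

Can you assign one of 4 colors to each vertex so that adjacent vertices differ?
Yes, G is 4-colorable

A valid 4-coloring: color 1: [5, 7, 12]; color 2: [8, 10, 11]; color 3: [4, 6, 9].
(χ(G) = 3 ≤ 4.)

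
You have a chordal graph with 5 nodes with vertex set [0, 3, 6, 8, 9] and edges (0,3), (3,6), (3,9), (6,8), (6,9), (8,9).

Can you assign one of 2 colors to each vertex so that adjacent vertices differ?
No, G is not 2-colorable

The clique on vertices [6, 8, 9] has size 3 > 2, so it alone needs 3 colors.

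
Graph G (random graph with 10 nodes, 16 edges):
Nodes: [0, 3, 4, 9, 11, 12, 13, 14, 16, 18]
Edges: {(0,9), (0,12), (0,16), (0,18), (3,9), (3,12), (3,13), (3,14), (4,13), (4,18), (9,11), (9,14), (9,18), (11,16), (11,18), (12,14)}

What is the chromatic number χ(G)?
Clique number ω(G) = 3 (lower bound: χ ≥ ω).
The clique on [0, 9, 18] has size 3, forcing χ ≥ 3, and the coloring below uses 3 colors, so χ(G) = 3.
A valid 3-coloring: color 1: [9, 12, 13, 16]; color 2: [0, 3, 4, 11]; color 3: [14, 18].

χ(G) = 3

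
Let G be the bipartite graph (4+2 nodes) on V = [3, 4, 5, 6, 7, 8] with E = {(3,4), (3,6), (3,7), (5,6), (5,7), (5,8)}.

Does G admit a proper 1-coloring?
Edge (5,8) forces its endpoints to differ, so 1 color is not enough.

No, G is not 1-colorable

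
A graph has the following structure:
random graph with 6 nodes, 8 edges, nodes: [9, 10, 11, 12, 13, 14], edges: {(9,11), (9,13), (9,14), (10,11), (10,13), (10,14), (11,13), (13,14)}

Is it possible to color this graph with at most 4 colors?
Yes, G is 4-colorable

A valid 4-coloring: color 1: [12, 13]; color 2: [9, 10]; color 3: [11, 14].
(χ(G) = 3 ≤ 4.)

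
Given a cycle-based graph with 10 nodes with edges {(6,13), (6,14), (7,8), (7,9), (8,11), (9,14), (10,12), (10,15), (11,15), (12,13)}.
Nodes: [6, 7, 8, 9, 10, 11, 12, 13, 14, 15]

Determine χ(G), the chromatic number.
χ(G) = 2

Clique number ω(G) = 2 (lower bound: χ ≥ ω).
The graph is bipartite (no odd cycle), so 2 colors suffice: χ(G) = 2.
A valid 2-coloring: color 1: [7, 10, 11, 13, 14]; color 2: [6, 8, 9, 12, 15].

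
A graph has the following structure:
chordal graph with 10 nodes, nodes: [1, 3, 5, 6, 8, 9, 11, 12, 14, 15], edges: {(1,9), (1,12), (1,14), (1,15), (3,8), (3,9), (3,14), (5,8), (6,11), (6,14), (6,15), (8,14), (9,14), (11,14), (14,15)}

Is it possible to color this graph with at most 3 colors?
Yes, G is 3-colorable

A valid 3-coloring: color 1: [5, 12, 14]; color 2: [1, 3, 6]; color 3: [8, 9, 11, 15].
(χ(G) = 3 ≤ 3.)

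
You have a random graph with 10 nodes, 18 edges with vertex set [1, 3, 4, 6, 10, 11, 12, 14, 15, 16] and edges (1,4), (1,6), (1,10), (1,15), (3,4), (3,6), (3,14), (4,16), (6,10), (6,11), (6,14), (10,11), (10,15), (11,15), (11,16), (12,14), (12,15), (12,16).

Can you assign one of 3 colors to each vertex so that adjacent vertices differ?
A valid 3-coloring: color 1: [4, 6, 15]; color 2: [1, 3, 11, 12]; color 3: [10, 14, 16].
(χ(G) = 3 ≤ 3.)

Yes, G is 3-colorable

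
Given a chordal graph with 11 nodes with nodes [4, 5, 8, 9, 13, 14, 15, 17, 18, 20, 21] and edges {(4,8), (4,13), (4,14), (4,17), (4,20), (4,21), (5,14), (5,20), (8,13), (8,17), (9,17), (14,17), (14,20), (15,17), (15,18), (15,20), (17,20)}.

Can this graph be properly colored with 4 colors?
Yes, G is 4-colorable

A valid 4-coloring: color 1: [5, 13, 17, 18, 21]; color 2: [4, 9, 15]; color 3: [8, 20]; color 4: [14].
(χ(G) = 4 ≤ 4.)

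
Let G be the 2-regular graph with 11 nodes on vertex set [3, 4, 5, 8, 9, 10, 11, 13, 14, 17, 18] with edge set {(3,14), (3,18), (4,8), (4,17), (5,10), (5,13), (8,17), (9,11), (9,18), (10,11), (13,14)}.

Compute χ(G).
χ(G) = 3

Clique number ω(G) = 3 (lower bound: χ ≥ ω).
The clique on [4, 8, 17] has size 3, forcing χ ≥ 3, and the coloring below uses 3 colors, so χ(G) = 3.
A valid 3-coloring: color 1: [4, 5, 11, 14, 18]; color 2: [3, 8, 9, 10, 13]; color 3: [17].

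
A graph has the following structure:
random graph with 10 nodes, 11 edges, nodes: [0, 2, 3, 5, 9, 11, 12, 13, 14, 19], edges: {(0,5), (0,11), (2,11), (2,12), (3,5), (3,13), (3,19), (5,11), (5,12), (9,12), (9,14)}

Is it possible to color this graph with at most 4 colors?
A valid 4-coloring: color 1: [2, 5, 9, 13, 19]; color 2: [3, 11, 12, 14]; color 3: [0].
(χ(G) = 3 ≤ 4.)

Yes, G is 4-colorable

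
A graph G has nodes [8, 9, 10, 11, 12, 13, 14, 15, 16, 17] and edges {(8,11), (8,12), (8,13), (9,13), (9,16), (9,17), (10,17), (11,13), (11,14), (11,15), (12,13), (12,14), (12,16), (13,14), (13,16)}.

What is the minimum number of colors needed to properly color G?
χ(G) = 3

Clique number ω(G) = 3 (lower bound: χ ≥ ω).
The clique on [9, 13, 16] has size 3, forcing χ ≥ 3, and the coloring below uses 3 colors, so χ(G) = 3.
A valid 3-coloring: color 1: [13, 15, 17]; color 2: [9, 10, 11, 12]; color 3: [8, 14, 16].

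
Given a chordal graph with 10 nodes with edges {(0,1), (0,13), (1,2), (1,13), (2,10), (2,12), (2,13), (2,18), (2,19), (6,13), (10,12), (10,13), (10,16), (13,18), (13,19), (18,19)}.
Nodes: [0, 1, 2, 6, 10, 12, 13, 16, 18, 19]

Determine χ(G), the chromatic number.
Clique number ω(G) = 4 (lower bound: χ ≥ ω).
The clique on [2, 13, 18, 19] has size 4, forcing χ ≥ 4, and the coloring below uses 4 colors, so χ(G) = 4.
A valid 4-coloring: color 1: [12, 13, 16]; color 2: [0, 2, 6]; color 3: [1, 10, 18]; color 4: [19].

χ(G) = 4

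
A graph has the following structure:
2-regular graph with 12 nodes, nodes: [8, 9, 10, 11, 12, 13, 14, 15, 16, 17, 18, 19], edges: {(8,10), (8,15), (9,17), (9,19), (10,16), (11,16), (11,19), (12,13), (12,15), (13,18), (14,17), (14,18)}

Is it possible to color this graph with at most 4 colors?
Yes, G is 4-colorable

A valid 4-coloring: color 1: [9, 10, 11, 13, 14, 15]; color 2: [8, 12, 16, 17, 18, 19].
(χ(G) = 2 ≤ 4.)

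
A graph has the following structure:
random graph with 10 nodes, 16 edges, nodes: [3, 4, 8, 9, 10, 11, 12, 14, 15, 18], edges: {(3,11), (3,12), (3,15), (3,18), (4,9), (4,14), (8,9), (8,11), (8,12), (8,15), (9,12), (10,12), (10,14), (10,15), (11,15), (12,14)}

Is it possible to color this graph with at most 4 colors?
Yes, G is 4-colorable

A valid 4-coloring: color 1: [4, 12, 15, 18]; color 2: [3, 8, 14]; color 3: [9, 10, 11].
(χ(G) = 3 ≤ 4.)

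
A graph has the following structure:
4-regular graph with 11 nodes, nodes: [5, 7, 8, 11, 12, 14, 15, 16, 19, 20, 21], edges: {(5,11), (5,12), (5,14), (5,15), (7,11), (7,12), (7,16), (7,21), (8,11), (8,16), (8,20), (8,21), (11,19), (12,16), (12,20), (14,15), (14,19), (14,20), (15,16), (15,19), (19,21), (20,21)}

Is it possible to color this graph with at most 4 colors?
Yes, G is 4-colorable

A valid 4-coloring: color 1: [11, 16, 20]; color 2: [5, 7, 8, 19]; color 3: [12, 14, 21]; color 4: [15].
(χ(G) = 3 ≤ 4.)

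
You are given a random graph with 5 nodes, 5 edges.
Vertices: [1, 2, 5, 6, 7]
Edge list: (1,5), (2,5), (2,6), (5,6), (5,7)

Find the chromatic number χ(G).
Clique number ω(G) = 3 (lower bound: χ ≥ ω).
The clique on [2, 5, 6] has size 3, forcing χ ≥ 3, and the coloring below uses 3 colors, so χ(G) = 3.
A valid 3-coloring: color 1: [5]; color 2: [1, 6, 7]; color 3: [2].

χ(G) = 3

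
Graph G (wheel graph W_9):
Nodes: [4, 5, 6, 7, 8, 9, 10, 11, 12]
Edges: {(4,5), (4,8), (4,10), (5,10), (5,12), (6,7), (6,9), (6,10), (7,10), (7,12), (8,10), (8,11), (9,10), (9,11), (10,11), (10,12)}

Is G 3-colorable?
Yes, G is 3-colorable

A valid 3-coloring: color 1: [10]; color 2: [4, 6, 11, 12]; color 3: [5, 7, 8, 9].
(χ(G) = 3 ≤ 3.)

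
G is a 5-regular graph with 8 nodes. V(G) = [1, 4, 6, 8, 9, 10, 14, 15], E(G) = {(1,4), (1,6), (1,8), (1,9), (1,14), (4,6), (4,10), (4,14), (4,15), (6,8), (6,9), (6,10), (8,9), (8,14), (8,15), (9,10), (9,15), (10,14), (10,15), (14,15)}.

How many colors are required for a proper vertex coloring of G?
Clique number ω(G) = 4 (lower bound: χ ≥ ω).
The clique on [1, 6, 8, 9] has size 4, forcing χ ≥ 4, and the coloring below uses 4 colors, so χ(G) = 4.
A valid 4-coloring: color 1: [1, 15]; color 2: [8, 10]; color 3: [6, 14]; color 4: [4, 9].

χ(G) = 4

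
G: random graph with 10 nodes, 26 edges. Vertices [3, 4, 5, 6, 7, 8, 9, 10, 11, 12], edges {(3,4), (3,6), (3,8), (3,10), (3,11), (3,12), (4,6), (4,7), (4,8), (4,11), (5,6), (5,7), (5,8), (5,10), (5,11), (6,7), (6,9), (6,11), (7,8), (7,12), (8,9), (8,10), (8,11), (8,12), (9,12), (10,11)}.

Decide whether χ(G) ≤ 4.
Yes, G is 4-colorable

A valid 4-coloring: color 1: [6, 8]; color 2: [3, 5, 9]; color 3: [7, 11]; color 4: [4, 10, 12].
(χ(G) = 4 ≤ 4.)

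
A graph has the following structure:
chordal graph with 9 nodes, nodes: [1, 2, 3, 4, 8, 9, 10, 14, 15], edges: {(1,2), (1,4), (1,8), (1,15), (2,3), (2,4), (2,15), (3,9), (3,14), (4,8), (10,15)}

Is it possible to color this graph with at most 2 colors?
The clique on vertices [1, 4, 8] has size 3 > 2, so it alone needs 3 colors.

No, G is not 2-colorable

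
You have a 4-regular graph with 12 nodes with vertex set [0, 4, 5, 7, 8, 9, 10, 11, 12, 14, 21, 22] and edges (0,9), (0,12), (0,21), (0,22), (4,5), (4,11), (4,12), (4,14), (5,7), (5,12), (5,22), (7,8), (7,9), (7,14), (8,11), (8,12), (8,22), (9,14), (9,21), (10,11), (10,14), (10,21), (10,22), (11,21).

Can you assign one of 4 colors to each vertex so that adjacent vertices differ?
Yes, G is 4-colorable

A valid 4-coloring: color 1: [11, 12, 14, 22]; color 2: [0, 5, 8, 10]; color 3: [4, 7, 21]; color 4: [9].
(χ(G) = 3 ≤ 4.)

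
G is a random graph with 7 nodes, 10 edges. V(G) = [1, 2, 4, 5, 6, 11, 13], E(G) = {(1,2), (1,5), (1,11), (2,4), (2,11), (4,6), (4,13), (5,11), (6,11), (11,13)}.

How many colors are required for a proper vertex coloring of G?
Clique number ω(G) = 3 (lower bound: χ ≥ ω).
The clique on [1, 2, 11] has size 3, forcing χ ≥ 3, and the coloring below uses 3 colors, so χ(G) = 3.
A valid 3-coloring: color 1: [4, 11]; color 2: [1, 6, 13]; color 3: [2, 5].

χ(G) = 3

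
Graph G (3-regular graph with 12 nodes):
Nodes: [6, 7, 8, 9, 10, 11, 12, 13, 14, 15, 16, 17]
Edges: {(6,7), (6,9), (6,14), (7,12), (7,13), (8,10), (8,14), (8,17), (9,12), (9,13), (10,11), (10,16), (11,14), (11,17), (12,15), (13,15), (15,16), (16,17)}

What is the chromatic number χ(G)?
χ(G) = 2

Clique number ω(G) = 2 (lower bound: χ ≥ ω).
The graph is bipartite (no odd cycle), so 2 colors suffice: χ(G) = 2.
A valid 2-coloring: color 1: [7, 9, 10, 14, 15, 17]; color 2: [6, 8, 11, 12, 13, 16].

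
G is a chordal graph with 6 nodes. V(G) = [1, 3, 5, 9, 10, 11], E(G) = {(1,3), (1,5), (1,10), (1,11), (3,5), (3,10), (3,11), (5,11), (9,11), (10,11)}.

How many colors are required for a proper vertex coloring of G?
Clique number ω(G) = 4 (lower bound: χ ≥ ω).
The clique on [1, 3, 10, 11] has size 4, forcing χ ≥ 4, and the coloring below uses 4 colors, so χ(G) = 4.
A valid 4-coloring: color 1: [11]; color 2: [3, 9]; color 3: [1]; color 4: [5, 10].

χ(G) = 4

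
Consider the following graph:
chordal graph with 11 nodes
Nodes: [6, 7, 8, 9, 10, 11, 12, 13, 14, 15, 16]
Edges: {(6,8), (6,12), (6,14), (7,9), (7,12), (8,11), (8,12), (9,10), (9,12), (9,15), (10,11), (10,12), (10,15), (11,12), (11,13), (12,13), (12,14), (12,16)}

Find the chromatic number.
Clique number ω(G) = 3 (lower bound: χ ≥ ω).
The clique on [6, 8, 12] has size 3, forcing χ ≥ 3, and the coloring below uses 3 colors, so χ(G) = 3.
A valid 3-coloring: color 1: [12, 15]; color 2: [6, 9, 11, 16]; color 3: [7, 8, 10, 13, 14].

χ(G) = 3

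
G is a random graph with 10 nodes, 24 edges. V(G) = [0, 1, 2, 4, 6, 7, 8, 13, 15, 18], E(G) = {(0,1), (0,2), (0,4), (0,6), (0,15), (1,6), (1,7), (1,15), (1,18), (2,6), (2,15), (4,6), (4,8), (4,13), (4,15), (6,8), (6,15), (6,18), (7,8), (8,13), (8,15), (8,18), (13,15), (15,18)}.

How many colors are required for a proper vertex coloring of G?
Clique number ω(G) = 4 (lower bound: χ ≥ ω).
Odd cycle [8, 18, 1, 0, 4] needs 3 colors (χ ≥ 3).
Vertex 6 is adjacent to every vertex of [0, 1, 4, 8, 18], which already need 3 colors among themselves, so 6 needs a new color (χ ≥ 4).
Vertex 15 is adjacent to every vertex of [0, 1, 4, 6, 8, 18], which already need 4 colors among themselves, so 15 needs a new color (χ ≥ 5).
The coloring below uses 5 colors, so χ(G) = 5.
A valid 5-coloring: color 1: [7, 15]; color 2: [6, 13]; color 3: [0, 8]; color 4: [1, 2, 4]; color 5: [18].

χ(G) = 5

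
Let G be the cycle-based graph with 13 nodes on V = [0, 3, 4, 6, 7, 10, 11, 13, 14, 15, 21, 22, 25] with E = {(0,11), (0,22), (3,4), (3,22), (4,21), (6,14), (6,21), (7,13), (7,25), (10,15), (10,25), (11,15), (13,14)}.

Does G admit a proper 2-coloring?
Odd cycle [3, 4, 21, 6, 14, 13, 7, 25, 10, 15, 11, 0, 22] needs 3 colors (χ ≥ 3).
Hence χ(G) ≥ 3 > 2, so no proper 2-coloring exists.

No, G is not 2-colorable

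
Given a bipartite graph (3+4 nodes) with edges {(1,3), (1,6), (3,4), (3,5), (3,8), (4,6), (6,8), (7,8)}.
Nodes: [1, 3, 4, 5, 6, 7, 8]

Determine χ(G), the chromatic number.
Clique number ω(G) = 2 (lower bound: χ ≥ ω).
The graph is bipartite (no odd cycle), so 2 colors suffice: χ(G) = 2.
A valid 2-coloring: color 1: [3, 6, 7]; color 2: [1, 4, 5, 8].

χ(G) = 2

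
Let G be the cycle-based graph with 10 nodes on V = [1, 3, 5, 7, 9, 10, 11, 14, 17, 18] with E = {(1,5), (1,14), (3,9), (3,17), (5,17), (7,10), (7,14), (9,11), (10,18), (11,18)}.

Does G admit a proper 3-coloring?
A valid 3-coloring: color 1: [3, 5, 10, 11, 14]; color 2: [1, 7, 9, 17, 18].
(χ(G) = 2 ≤ 3.)

Yes, G is 3-colorable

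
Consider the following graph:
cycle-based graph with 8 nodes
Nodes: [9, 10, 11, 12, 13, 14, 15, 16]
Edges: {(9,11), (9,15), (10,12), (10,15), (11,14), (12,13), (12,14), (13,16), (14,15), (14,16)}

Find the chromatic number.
χ(G) = 2

Clique number ω(G) = 2 (lower bound: χ ≥ ω).
The graph is bipartite (no odd cycle), so 2 colors suffice: χ(G) = 2.
A valid 2-coloring: color 1: [9, 10, 13, 14]; color 2: [11, 12, 15, 16].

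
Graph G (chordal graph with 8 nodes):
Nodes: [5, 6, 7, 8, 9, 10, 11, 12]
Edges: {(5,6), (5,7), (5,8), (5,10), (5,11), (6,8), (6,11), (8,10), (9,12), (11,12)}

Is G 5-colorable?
A valid 5-coloring: color 1: [5, 12]; color 2: [6, 7, 9, 10]; color 3: [8, 11].
(χ(G) = 3 ≤ 5.)

Yes, G is 5-colorable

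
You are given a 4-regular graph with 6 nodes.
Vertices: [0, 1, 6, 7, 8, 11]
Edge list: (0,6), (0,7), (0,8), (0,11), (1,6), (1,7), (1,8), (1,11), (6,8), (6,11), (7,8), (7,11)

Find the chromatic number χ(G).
χ(G) = 3

Clique number ω(G) = 3 (lower bound: χ ≥ ω).
The clique on [0, 6, 8] has size 3, forcing χ ≥ 3, and the coloring below uses 3 colors, so χ(G) = 3.
A valid 3-coloring: color 1: [6, 7]; color 2: [8, 11]; color 3: [0, 1].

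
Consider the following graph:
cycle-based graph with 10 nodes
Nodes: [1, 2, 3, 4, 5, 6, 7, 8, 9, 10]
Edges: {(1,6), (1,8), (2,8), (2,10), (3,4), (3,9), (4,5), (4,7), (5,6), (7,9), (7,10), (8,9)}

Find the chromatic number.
χ(G) = 3

Clique number ω(G) = 2 (lower bound: χ ≥ ω).
Odd cycle [7, 10, 2, 8, 9] needs 3 colors (χ ≥ 3).
The coloring below uses 3 colors, so χ(G) = 3.
A valid 3-coloring: color 1: [1, 4, 9, 10]; color 2: [3, 5, 7, 8]; color 3: [2, 6].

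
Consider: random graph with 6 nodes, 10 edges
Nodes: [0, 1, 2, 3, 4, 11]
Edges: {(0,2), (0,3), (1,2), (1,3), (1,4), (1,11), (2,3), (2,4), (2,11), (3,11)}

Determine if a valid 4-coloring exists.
A valid 4-coloring: color 1: [2]; color 2: [3, 4]; color 3: [0, 1]; color 4: [11].
(χ(G) = 4 ≤ 4.)

Yes, G is 4-colorable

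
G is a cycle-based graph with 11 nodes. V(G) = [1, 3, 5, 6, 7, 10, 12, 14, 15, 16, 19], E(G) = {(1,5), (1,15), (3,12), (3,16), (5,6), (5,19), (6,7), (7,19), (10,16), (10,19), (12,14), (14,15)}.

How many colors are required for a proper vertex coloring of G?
χ(G) = 3

Clique number ω(G) = 2 (lower bound: χ ≥ ω).
Odd cycle [5, 1, 15, 14, 12, 3, 16, 10, 19] needs 3 colors (χ ≥ 3).
The coloring below uses 3 colors, so χ(G) = 3.
A valid 3-coloring: color 1: [1, 3, 6, 14, 19]; color 2: [5, 7, 10, 12, 15]; color 3: [16].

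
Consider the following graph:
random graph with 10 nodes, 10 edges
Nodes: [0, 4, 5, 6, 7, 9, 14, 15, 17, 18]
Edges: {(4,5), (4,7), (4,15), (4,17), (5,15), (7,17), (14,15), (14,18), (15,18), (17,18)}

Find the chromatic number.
Clique number ω(G) = 3 (lower bound: χ ≥ ω).
The clique on [4, 7, 17] has size 3, forcing χ ≥ 3, and the coloring below uses 3 colors, so χ(G) = 3.
A valid 3-coloring: color 1: [0, 4, 6, 9, 18]; color 2: [7, 15]; color 3: [5, 14, 17].

χ(G) = 3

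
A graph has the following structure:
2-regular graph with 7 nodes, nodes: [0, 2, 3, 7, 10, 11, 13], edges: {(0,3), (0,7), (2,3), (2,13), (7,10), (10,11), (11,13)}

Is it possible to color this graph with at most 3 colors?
Yes, G is 3-colorable

A valid 3-coloring: color 1: [0, 2, 10]; color 2: [3, 7, 11]; color 3: [13].
(χ(G) = 3 ≤ 3.)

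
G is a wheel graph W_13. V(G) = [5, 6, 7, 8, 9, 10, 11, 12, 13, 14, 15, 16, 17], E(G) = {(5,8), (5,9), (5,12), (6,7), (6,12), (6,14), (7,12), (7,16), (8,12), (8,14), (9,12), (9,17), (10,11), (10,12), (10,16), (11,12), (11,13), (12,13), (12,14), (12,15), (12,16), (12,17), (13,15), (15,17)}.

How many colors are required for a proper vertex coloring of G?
Clique number ω(G) = 3 (lower bound: χ ≥ ω).
The clique on [5, 8, 12] has size 3, forcing χ ≥ 3, and the coloring below uses 3 colors, so χ(G) = 3.
A valid 3-coloring: color 1: [12]; color 2: [6, 8, 9, 11, 15, 16]; color 3: [5, 7, 10, 13, 14, 17].

χ(G) = 3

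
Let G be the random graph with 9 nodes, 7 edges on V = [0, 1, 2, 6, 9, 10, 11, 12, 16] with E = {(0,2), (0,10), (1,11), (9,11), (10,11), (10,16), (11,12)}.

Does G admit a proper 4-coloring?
Yes, G is 4-colorable

A valid 4-coloring: color 1: [0, 6, 11, 16]; color 2: [1, 2, 9, 10, 12].
(χ(G) = 2 ≤ 4.)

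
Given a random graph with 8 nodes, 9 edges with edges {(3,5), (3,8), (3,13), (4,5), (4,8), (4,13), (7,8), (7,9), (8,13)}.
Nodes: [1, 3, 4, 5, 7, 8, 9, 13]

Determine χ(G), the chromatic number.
Clique number ω(G) = 3 (lower bound: χ ≥ ω).
The clique on [3, 8, 13] has size 3, forcing χ ≥ 3, and the coloring below uses 3 colors, so χ(G) = 3.
A valid 3-coloring: color 1: [1, 5, 8, 9]; color 2: [3, 4, 7]; color 3: [13].

χ(G) = 3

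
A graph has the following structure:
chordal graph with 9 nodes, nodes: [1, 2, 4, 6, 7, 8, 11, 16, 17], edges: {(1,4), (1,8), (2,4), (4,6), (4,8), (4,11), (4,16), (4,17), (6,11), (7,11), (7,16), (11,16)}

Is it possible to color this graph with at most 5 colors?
Yes, G is 5-colorable

A valid 5-coloring: color 1: [4, 7]; color 2: [2, 8, 11, 17]; color 3: [1, 6, 16].
(χ(G) = 3 ≤ 5.)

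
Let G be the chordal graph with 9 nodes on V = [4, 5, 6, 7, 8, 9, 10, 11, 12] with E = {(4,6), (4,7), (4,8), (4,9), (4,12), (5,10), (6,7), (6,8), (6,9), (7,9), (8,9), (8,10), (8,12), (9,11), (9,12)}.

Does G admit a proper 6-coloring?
Yes, G is 6-colorable

A valid 6-coloring: color 1: [9, 10]; color 2: [4, 5, 11]; color 3: [7, 8]; color 4: [6, 12].
(χ(G) = 4 ≤ 6.)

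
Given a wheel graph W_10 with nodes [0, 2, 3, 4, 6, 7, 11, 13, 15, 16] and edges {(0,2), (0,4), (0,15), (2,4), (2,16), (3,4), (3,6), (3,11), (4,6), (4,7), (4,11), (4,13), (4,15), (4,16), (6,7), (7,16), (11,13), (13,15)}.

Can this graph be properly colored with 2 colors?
No, G is not 2-colorable

The clique on vertices [0, 2, 4] has size 3 > 2, so it alone needs 3 colors.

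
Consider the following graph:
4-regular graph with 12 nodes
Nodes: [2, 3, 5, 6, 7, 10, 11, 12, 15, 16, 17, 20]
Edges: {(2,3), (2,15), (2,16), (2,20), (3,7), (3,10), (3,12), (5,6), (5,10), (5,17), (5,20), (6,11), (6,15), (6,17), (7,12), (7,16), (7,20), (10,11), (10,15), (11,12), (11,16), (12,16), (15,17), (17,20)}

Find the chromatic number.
Clique number ω(G) = 3 (lower bound: χ ≥ ω).
The clique on [5, 17, 20] has size 3, forcing χ ≥ 3, and the coloring below uses 3 colors, so χ(G) = 3.
A valid 3-coloring: color 1: [5, 7, 11, 15]; color 2: [2, 10, 12, 17]; color 3: [3, 6, 16, 20].

χ(G) = 3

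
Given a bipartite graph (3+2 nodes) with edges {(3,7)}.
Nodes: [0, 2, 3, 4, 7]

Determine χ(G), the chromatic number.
Clique number ω(G) = 2 (lower bound: χ ≥ ω).
The graph is bipartite (no odd cycle), so 2 colors suffice: χ(G) = 2.
A valid 2-coloring: color 1: [0, 2, 3, 4]; color 2: [7].

χ(G) = 2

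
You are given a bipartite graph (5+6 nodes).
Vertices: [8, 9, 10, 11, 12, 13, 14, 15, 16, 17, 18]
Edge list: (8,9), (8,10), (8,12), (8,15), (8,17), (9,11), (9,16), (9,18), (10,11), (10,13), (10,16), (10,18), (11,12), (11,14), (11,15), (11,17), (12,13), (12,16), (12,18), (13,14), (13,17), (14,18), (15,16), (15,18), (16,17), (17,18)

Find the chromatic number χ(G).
Clique number ω(G) = 2 (lower bound: χ ≥ ω).
The graph is bipartite (no odd cycle), so 2 colors suffice: χ(G) = 2.
A valid 2-coloring: color 1: [8, 11, 13, 16, 18]; color 2: [9, 10, 12, 14, 15, 17].

χ(G) = 2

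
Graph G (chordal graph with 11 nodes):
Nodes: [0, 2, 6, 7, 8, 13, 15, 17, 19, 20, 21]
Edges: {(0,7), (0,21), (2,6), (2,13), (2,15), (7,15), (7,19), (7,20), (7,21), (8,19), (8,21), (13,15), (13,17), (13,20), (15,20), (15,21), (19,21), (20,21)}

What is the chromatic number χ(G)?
χ(G) = 4

Clique number ω(G) = 4 (lower bound: χ ≥ ω).
The clique on [7, 15, 20, 21] has size 4, forcing χ ≥ 4, and the coloring below uses 4 colors, so χ(G) = 4.
A valid 4-coloring: color 1: [6, 13, 21]; color 2: [2, 7, 8, 17]; color 3: [0, 15, 19]; color 4: [20].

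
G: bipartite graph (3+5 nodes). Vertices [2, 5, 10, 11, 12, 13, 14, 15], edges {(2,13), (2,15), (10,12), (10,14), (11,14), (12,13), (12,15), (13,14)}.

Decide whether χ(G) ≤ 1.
Edge (2,13) forces its endpoints to differ, so 1 color is not enough.

No, G is not 1-colorable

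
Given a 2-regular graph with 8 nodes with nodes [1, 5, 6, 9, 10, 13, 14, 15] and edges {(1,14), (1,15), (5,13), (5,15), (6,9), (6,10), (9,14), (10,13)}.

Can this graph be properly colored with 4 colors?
A valid 4-coloring: color 1: [6, 13, 14, 15]; color 2: [1, 5, 9, 10].
(χ(G) = 2 ≤ 4.)

Yes, G is 4-colorable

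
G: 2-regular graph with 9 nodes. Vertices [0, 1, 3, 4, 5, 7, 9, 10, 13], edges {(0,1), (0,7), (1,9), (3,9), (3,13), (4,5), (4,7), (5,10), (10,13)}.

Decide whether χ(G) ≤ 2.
Odd cycle [5, 4, 7, 0, 1, 9, 3, 13, 10] needs 3 colors (χ ≥ 3).
Hence χ(G) ≥ 3 > 2, so no proper 2-coloring exists.

No, G is not 2-colorable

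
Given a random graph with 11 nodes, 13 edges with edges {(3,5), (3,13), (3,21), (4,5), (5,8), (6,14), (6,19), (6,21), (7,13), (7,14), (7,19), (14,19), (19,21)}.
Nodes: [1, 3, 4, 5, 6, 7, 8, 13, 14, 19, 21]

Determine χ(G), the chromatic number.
Clique number ω(G) = 3 (lower bound: χ ≥ ω).
The clique on [6, 19, 21] has size 3, forcing χ ≥ 3, and the coloring below uses 3 colors, so χ(G) = 3.
A valid 3-coloring: color 1: [1, 3, 4, 8, 19]; color 2: [5, 13, 14, 21]; color 3: [6, 7].

χ(G) = 3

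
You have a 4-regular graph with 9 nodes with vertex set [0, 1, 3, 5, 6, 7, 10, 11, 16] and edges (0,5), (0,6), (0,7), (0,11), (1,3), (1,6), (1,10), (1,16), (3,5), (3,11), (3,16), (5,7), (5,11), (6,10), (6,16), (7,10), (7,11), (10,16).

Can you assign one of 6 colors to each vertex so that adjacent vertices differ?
Yes, G is 6-colorable

A valid 6-coloring: color 1: [0, 3, 10]; color 2: [1, 11]; color 3: [5, 6]; color 4: [7, 16].
(χ(G) = 4 ≤ 6.)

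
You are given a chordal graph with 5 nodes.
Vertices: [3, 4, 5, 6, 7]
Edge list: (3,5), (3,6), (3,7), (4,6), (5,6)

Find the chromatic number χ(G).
Clique number ω(G) = 3 (lower bound: χ ≥ ω).
The clique on [3, 5, 6] has size 3, forcing χ ≥ 3, and the coloring below uses 3 colors, so χ(G) = 3.
A valid 3-coloring: color 1: [6, 7]; color 2: [3, 4]; color 3: [5].

χ(G) = 3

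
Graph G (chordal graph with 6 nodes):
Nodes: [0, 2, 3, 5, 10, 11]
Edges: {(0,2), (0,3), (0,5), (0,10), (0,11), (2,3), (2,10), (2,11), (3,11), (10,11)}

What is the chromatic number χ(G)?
χ(G) = 4

Clique number ω(G) = 4 (lower bound: χ ≥ ω).
The clique on [0, 2, 10, 11] has size 4, forcing χ ≥ 4, and the coloring below uses 4 colors, so χ(G) = 4.
A valid 4-coloring: color 1: [0]; color 2: [2, 5]; color 3: [11]; color 4: [3, 10].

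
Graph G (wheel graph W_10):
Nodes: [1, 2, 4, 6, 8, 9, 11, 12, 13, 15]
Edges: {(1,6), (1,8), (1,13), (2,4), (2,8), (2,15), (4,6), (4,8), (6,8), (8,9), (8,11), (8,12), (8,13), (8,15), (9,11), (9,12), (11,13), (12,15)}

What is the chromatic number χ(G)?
Clique number ω(G) = 3 (lower bound: χ ≥ ω).
Odd cycle [1, 13, 11, 9, 12, 15, 2, 4, 6] needs 3 colors (χ ≥ 3).
Vertex 8 is adjacent to every vertex of [1, 2, 4, 6, 9, 11, 12, 13, 15], which already need 3 colors among themselves, so 8 needs a new color (χ ≥ 4).
The coloring below uses 4 colors, so χ(G) = 4.
A valid 4-coloring: color 1: [8]; color 2: [1, 4, 11, 12]; color 3: [6, 9, 13, 15]; color 4: [2].

χ(G) = 4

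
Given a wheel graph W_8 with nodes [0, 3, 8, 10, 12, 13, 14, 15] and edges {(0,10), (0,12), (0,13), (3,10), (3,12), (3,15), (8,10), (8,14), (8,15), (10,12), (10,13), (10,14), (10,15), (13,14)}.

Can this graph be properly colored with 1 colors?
No, G is not 1-colorable

The clique on vertices [0, 10, 12] has size 3 > 1, so it alone needs 3 colors.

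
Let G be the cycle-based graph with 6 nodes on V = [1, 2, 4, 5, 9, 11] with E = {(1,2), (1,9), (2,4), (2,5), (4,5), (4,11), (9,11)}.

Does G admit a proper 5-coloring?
A valid 5-coloring: color 1: [2, 11]; color 2: [4, 9]; color 3: [1, 5].
(χ(G) = 3 ≤ 5.)

Yes, G is 5-colorable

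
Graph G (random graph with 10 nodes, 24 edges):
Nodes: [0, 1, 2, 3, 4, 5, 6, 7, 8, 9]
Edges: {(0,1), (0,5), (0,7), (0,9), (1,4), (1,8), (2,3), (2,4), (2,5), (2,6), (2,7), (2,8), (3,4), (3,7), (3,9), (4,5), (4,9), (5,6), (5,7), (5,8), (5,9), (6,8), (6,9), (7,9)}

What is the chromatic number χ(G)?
χ(G) = 4

Clique number ω(G) = 4 (lower bound: χ ≥ ω).
The clique on [0, 5, 7, 9] has size 4, forcing χ ≥ 4, and the coloring below uses 4 colors, so χ(G) = 4.
A valid 4-coloring: color 1: [1, 3, 5]; color 2: [2, 9]; color 3: [0, 4, 8]; color 4: [6, 7].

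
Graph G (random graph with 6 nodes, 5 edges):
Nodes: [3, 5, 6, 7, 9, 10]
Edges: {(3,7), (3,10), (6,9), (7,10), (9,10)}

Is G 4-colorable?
A valid 4-coloring: color 1: [5, 6, 10]; color 2: [7, 9]; color 3: [3].
(χ(G) = 3 ≤ 4.)

Yes, G is 4-colorable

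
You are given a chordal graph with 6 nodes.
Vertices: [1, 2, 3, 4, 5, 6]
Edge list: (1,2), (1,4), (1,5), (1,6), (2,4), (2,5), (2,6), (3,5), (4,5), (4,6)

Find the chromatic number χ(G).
Clique number ω(G) = 4 (lower bound: χ ≥ ω).
The clique on [1, 2, 4, 5] has size 4, forcing χ ≥ 4, and the coloring below uses 4 colors, so χ(G) = 4.
A valid 4-coloring: color 1: [5, 6]; color 2: [1, 3]; color 3: [4]; color 4: [2].

χ(G) = 4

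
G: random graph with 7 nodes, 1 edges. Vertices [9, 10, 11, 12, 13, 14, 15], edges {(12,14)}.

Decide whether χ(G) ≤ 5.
Yes, G is 5-colorable

A valid 5-coloring: color 1: [9, 10, 11, 13, 14, 15]; color 2: [12].
(χ(G) = 2 ≤ 5.)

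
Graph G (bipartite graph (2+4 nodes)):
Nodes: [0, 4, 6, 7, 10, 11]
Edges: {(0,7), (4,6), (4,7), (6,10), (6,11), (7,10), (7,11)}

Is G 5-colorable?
Yes, G is 5-colorable

A valid 5-coloring: color 1: [6, 7]; color 2: [0, 4, 10, 11].
(χ(G) = 2 ≤ 5.)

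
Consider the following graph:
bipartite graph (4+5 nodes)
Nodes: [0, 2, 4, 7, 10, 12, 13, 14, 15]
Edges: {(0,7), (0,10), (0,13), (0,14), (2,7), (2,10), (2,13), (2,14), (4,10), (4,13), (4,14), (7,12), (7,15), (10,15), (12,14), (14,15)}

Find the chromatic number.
Clique number ω(G) = 2 (lower bound: χ ≥ ω).
The graph is bipartite (no odd cycle), so 2 colors suffice: χ(G) = 2.
A valid 2-coloring: color 1: [7, 10, 13, 14]; color 2: [0, 2, 4, 12, 15].

χ(G) = 2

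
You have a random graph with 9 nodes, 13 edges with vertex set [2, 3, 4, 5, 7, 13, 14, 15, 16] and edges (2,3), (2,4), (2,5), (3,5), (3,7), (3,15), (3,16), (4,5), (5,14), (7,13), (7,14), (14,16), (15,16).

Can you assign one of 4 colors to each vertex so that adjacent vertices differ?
A valid 4-coloring: color 1: [3, 4, 13, 14]; color 2: [5, 7, 16]; color 3: [2, 15].
(χ(G) = 3 ≤ 4.)

Yes, G is 4-colorable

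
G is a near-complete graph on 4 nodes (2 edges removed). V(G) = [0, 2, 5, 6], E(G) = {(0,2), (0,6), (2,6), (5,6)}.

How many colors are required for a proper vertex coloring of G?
Clique number ω(G) = 3 (lower bound: χ ≥ ω).
The clique on [0, 2, 6] has size 3, forcing χ ≥ 3, and the coloring below uses 3 colors, so χ(G) = 3.
A valid 3-coloring: color 1: [6]; color 2: [0, 5]; color 3: [2].

χ(G) = 3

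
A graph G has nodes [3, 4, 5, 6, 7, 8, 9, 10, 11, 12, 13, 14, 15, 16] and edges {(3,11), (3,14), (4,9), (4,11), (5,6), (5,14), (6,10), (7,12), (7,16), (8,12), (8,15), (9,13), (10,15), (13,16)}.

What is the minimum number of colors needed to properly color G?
Clique number ω(G) = 2 (lower bound: χ ≥ ω).
The graph is bipartite (no odd cycle), so 2 colors suffice: χ(G) = 2.
A valid 2-coloring: color 1: [3, 4, 5, 7, 8, 10, 13]; color 2: [6, 9, 11, 12, 14, 15, 16].

χ(G) = 2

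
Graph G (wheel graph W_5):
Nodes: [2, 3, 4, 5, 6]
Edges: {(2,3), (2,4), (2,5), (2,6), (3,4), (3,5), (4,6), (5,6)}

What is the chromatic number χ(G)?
Clique number ω(G) = 3 (lower bound: χ ≥ ω).
The clique on [2, 3, 4] has size 3, forcing χ ≥ 3, and the coloring below uses 3 colors, so χ(G) = 3.
A valid 3-coloring: color 1: [2]; color 2: [3, 6]; color 3: [4, 5].

χ(G) = 3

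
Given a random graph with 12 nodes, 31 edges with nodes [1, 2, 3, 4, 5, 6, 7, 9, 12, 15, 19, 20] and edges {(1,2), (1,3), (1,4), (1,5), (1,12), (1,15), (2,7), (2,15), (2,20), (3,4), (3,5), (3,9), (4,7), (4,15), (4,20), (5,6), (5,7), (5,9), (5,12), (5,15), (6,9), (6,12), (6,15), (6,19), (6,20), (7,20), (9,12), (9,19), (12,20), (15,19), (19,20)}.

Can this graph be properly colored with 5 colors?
Yes, G is 5-colorable

A valid 5-coloring: color 1: [2, 4, 5, 19]; color 2: [1, 6, 7]; color 3: [9, 15, 20]; color 4: [3, 12].
(χ(G) = 4 ≤ 5.)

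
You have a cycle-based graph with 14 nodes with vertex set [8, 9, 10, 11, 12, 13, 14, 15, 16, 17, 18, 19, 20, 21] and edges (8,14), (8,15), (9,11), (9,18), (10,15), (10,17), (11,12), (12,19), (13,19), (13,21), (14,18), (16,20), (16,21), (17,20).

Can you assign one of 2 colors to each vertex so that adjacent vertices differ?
Yes, G is 2-colorable

A valid 2-coloring: color 1: [9, 12, 13, 14, 15, 16, 17]; color 2: [8, 10, 11, 18, 19, 20, 21].
(χ(G) = 2 ≤ 2.)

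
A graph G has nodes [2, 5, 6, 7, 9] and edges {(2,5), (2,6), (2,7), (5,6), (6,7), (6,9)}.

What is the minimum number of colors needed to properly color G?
χ(G) = 3

Clique number ω(G) = 3 (lower bound: χ ≥ ω).
The clique on [2, 5, 6] has size 3, forcing χ ≥ 3, and the coloring below uses 3 colors, so χ(G) = 3.
A valid 3-coloring: color 1: [6]; color 2: [2, 9]; color 3: [5, 7].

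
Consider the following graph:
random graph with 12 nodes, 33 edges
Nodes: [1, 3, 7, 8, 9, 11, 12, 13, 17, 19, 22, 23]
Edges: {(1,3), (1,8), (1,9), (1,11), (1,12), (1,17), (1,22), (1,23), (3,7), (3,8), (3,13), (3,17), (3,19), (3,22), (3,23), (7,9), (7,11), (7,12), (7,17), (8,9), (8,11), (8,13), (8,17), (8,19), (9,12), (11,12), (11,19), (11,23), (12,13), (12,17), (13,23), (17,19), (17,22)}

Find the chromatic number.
χ(G) = 4

Clique number ω(G) = 4 (lower bound: χ ≥ ω).
The clique on [1, 3, 8, 17] has size 4, forcing χ ≥ 4, and the coloring below uses 4 colors, so χ(G) = 4.
A valid 4-coloring: color 1: [3, 12]; color 2: [1, 7, 13, 19]; color 3: [8, 22, 23]; color 4: [9, 11, 17].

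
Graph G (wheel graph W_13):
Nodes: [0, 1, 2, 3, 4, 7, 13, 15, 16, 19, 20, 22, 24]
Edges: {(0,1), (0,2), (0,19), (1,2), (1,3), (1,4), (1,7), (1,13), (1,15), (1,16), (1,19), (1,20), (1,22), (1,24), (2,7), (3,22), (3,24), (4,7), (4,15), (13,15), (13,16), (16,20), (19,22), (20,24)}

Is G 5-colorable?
Yes, G is 5-colorable

A valid 5-coloring: color 1: [1]; color 2: [0, 7, 15, 16, 22, 24]; color 3: [2, 3, 4, 13, 19, 20].
(χ(G) = 3 ≤ 5.)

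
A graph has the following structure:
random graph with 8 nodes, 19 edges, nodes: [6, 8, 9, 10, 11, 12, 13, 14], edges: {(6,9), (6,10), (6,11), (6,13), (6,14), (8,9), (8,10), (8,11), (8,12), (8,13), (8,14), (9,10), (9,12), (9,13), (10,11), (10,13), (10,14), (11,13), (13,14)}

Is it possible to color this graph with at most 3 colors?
The clique on vertices [8, 9, 10, 13] has size 4 > 3, so it alone needs 4 colors.

No, G is not 3-colorable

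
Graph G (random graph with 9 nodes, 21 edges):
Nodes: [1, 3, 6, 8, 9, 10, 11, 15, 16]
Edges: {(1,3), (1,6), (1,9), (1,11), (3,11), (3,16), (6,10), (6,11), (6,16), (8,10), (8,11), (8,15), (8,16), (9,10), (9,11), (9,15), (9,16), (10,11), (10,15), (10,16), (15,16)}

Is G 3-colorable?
The clique on vertices [8, 10, 15, 16] has size 4 > 3, so it alone needs 4 colors.

No, G is not 3-colorable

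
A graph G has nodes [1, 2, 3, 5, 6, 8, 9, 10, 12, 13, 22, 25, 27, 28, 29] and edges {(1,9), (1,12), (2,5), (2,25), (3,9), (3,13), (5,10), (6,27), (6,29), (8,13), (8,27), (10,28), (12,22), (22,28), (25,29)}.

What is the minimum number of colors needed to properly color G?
Clique number ω(G) = 2 (lower bound: χ ≥ ω).
Odd cycle [27, 6, 29, 25, 2, 5, 10, 28, 22, 12, 1, 9, 3, 13, 8] needs 3 colors (χ ≥ 3).
The coloring below uses 3 colors, so χ(G) = 3.
A valid 3-coloring: color 1: [1, 2, 10, 13, 22, 27, 29]; color 2: [5, 6, 8, 9, 12, 25, 28]; color 3: [3].

χ(G) = 3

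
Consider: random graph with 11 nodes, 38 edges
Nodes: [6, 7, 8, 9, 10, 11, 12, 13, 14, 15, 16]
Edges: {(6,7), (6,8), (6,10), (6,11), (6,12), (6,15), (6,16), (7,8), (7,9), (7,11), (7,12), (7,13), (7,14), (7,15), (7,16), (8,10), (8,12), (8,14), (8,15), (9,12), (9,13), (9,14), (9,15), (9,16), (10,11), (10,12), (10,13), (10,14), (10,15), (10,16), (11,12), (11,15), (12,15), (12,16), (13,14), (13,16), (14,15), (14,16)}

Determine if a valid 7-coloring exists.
A valid 7-coloring: color 1: [7, 10]; color 2: [15, 16]; color 3: [12, 14]; color 4: [6, 9]; color 5: [8, 11, 13].
(χ(G) = 5 ≤ 7.)

Yes, G is 7-colorable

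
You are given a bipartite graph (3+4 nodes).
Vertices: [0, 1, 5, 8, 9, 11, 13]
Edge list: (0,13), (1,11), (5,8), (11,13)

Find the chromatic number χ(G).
Clique number ω(G) = 2 (lower bound: χ ≥ ω).
The graph is bipartite (no odd cycle), so 2 colors suffice: χ(G) = 2.
A valid 2-coloring: color 1: [0, 5, 9, 11]; color 2: [1, 8, 13].

χ(G) = 2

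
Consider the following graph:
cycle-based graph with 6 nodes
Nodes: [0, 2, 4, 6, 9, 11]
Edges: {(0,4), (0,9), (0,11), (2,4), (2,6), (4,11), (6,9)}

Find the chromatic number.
Clique number ω(G) = 3 (lower bound: χ ≥ ω).
The clique on [0, 4, 11] has size 3, forcing χ ≥ 3, and the coloring below uses 3 colors, so χ(G) = 3.
A valid 3-coloring: color 1: [4, 6]; color 2: [0, 2]; color 3: [9, 11].

χ(G) = 3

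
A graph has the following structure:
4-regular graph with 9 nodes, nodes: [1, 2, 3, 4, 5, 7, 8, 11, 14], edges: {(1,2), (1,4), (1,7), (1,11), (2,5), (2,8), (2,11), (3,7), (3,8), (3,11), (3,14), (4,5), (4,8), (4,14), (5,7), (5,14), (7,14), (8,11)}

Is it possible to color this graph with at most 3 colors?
No, G is not 3-colorable

Suppose a proper 3-coloring c exists. The clique [1, 2, 11] takes 3 distinct colors; by symmetry let c(1) = 1, c(2) = 2, c(11) = 3.
- Vertex 8: neighbors [2, 11] already have colors [2, 3] ⇒ c(8) = 1.
- Vertex 3: neighbors [8, 11] already have colors [1, 3] ⇒ c(3) = 2.
- Vertex 7: neighbors [1, 3] already have colors [1, 2] ⇒ c(7) = 3.
- Vertex 5: neighbors [2, 7] already have colors [2, 3] ⇒ c(5) = 1.
- Vertex 14: neighbors [5, 3, 7] already have colors [1, 2, 3] — all 3 colors blocked. Contradiction.
The forced assignments end in a contradiction, so G has no proper 3-coloring (χ ≥ 4).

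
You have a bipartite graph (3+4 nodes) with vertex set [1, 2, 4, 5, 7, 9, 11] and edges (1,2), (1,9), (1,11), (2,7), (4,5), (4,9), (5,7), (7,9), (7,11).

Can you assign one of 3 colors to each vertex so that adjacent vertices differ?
Yes, G is 3-colorable

A valid 3-coloring: color 1: [1, 4, 7]; color 2: [2, 5, 9, 11].
(χ(G) = 2 ≤ 3.)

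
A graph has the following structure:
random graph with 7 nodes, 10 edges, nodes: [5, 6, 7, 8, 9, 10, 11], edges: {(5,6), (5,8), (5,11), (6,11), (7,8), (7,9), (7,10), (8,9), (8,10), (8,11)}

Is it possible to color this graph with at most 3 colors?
Yes, G is 3-colorable

A valid 3-coloring: color 1: [6, 8]; color 2: [7, 11]; color 3: [5, 9, 10].
(χ(G) = 3 ≤ 3.)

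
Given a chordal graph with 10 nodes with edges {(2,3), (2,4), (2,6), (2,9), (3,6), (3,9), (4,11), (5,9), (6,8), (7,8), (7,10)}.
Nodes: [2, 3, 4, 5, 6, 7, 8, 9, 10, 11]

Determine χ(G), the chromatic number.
Clique number ω(G) = 3 (lower bound: χ ≥ ω).
The clique on [2, 3, 9] has size 3, forcing χ ≥ 3, and the coloring below uses 3 colors, so χ(G) = 3.
A valid 3-coloring: color 1: [2, 5, 8, 10, 11]; color 2: [3, 4, 7]; color 3: [6, 9].

χ(G) = 3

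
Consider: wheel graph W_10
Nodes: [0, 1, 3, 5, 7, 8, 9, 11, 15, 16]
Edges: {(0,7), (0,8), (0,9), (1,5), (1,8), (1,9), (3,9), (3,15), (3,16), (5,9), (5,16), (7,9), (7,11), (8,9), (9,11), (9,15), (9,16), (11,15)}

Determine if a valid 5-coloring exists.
A valid 5-coloring: color 1: [9]; color 2: [3, 5, 8, 11]; color 3: [0, 1, 15, 16]; color 4: [7].
(χ(G) = 4 ≤ 5.)

Yes, G is 5-colorable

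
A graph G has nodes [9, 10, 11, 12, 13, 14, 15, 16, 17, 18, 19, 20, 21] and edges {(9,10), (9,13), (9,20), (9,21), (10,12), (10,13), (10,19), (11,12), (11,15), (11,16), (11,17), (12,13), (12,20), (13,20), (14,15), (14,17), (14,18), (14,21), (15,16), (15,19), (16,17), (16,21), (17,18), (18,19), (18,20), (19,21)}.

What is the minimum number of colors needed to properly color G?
χ(G) = 3

Clique number ω(G) = 3 (lower bound: χ ≥ ω).
The clique on [9, 10, 13] has size 3, forcing χ ≥ 3, and the coloring below uses 3 colors, so χ(G) = 3.
A valid 3-coloring: color 1: [10, 15, 17, 20, 21]; color 2: [9, 12, 16, 18]; color 3: [11, 13, 14, 19].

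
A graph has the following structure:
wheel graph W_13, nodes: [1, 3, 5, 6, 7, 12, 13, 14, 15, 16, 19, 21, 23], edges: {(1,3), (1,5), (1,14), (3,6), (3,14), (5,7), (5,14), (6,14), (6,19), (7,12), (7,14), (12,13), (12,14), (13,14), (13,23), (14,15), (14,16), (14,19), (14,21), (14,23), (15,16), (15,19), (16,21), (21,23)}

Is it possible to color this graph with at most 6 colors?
A valid 6-coloring: color 1: [14]; color 2: [1, 6, 7, 13, 15, 21]; color 3: [3, 5, 12, 16, 19, 23].
(χ(G) = 3 ≤ 6.)

Yes, G is 6-colorable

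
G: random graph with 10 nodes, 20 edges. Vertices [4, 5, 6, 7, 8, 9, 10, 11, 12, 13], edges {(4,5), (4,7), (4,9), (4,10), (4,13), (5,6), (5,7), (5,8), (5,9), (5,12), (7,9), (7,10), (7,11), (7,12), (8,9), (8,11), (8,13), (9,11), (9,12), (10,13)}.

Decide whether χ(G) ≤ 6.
Yes, G is 6-colorable

A valid 6-coloring: color 1: [6, 9, 13]; color 2: [5, 10, 11]; color 3: [7, 8]; color 4: [4, 12].
(χ(G) = 4 ≤ 6.)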